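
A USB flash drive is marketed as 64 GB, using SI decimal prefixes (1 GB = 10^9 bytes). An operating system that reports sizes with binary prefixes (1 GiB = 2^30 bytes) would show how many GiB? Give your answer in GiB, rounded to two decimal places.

59.60 GiB

64 GB = 64 × 10^9 bytes = 64,000,000,000 bytes
1 GiB = 1,073,741,824 bytes
64,000,000,000 / 1,073,741,824 = 59.60 GiB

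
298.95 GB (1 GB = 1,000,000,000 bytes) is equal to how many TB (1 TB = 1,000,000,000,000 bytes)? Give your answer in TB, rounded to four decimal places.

0.2990 TB

298.95 GB = 298.95 × 10^9 bytes = 298,950,000,000 bytes
1 TB = 1,000,000,000,000 bytes
298,950,000,000 / 1,000,000,000,000 = 0.2990 TB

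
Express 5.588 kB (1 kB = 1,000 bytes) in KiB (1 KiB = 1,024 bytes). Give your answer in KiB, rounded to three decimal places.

5.588 kB = 5.588 × 10^3 bytes = 5,588 bytes
1 KiB = 1,024 bytes
5,588 / 1,024 = 5.457 KiB

5.457 KiB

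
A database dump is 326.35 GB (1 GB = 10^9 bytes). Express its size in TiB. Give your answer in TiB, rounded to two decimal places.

0.30 TiB

326.35 GB = 326.35 × 10^9 bytes = 326,350,000,000 bytes
1 TiB = 2^40 bytes = 1,099,511,627,776 bytes
326,350,000,000 / 1,099,511,627,776 = 0.30 TiB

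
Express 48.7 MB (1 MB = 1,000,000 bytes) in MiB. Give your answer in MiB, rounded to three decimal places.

48.7 MB × 1,000,000 bytes/MB = 48,700,000 bytes
1 MiB = 2^20 bytes = 1,048,576 bytes
48,700,000 / 1,048,576 = 46.444 MiB

46.444 MiB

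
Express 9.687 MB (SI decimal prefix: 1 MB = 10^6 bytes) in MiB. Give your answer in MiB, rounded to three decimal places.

9.238 MiB

9.687 MB × 1,000,000 bytes/MB = 9,687,000 bytes
1 MiB = 2^20 bytes = 1,048,576 bytes
9,687,000 / 1,048,576 = 9.238 MiB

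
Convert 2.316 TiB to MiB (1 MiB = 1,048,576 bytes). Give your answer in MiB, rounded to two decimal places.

2.316 TiB = 2.316 × 2^40 bytes = 2,546,468,929,929.216 bytes
1 MiB = 2^20 bytes = 1,048,576 bytes
2,546,468,929,929.216 / 1,048,576 = 2,428,502.02 MiB

2,428,502.02 MiB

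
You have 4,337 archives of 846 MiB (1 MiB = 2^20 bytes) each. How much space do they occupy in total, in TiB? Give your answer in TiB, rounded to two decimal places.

3.50 TiB

Total = 4,337 × 846 MiB = 3,669,102 MiB
= 3,669,102 × 1,048,576 bytes = 3,847,332,298,752 bytes
1 TiB = 1,099,511,627,776 bytes
3,847,332,298,752 / 1,099,511,627,776 = 3.50 TiB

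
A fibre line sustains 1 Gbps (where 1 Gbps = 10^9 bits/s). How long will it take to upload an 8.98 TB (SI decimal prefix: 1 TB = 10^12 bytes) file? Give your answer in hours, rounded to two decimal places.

19.96 hours

8.98 TB = 8,980,000,000,000 bytes = 71,840,000,000,000 bits
1 Gbps = 1,000,000,000 bits/s
time = 71,840,000,000,000 / 1,000,000,000 = 71,840.0000 s
71,840.0000 s / 3600 = 19.96 hours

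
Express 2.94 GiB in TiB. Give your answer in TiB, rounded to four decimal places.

2.94 GiB = 2.94 × 2^30 bytes = 3,156,800,962.56 bytes
1 TiB = 2^40 bytes = 1,099,511,627,776 bytes
3,156,800,962.56 / 1,099,511,627,776 = 0.0029 TiB

0.0029 TiB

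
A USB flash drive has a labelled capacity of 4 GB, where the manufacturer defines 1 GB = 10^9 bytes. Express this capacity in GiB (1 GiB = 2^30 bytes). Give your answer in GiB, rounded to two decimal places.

4 GB = 4 × 10^9 bytes = 4,000,000,000 bytes
1 GiB = 1,073,741,824 bytes
4,000,000,000 / 1,073,741,824 = 3.73 GiB

3.73 GiB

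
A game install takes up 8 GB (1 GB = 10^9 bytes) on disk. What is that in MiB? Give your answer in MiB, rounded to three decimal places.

7,629.395 MiB

8 GB = 8 × 10^9 bytes = 8,000,000,000 bytes
1 MiB = 2^20 bytes = 1,048,576 bytes
8,000,000,000 / 1,048,576 = 7,629.395 MiB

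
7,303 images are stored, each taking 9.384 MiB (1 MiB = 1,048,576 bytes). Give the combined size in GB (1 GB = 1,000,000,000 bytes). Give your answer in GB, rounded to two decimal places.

Total = 7,303 × 9.384 MiB = 68531.352 MiB
= 68531.352 × 1,048,576 bytes = 71,860,330,954.752 bytes
1 GB = 1,000,000,000 bytes
71,860,330,954.752 / 1,000,000,000 = 71.86 GB

71.86 GB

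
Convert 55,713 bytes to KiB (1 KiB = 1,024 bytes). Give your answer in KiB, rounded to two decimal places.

55,713 bytes given.
1 KiB = 2^10 bytes = 1,024 bytes
55,713 / 1,024 = 54.41 KiB

54.41 KiB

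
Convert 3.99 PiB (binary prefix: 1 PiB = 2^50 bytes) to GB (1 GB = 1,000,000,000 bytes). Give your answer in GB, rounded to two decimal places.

3.99 PiB = 3.99 × 2^50 bytes = 4,492,340,628,302,069.76 bytes
1 GB = 10^9 bytes = 1,000,000,000 bytes
4,492,340,628,302,069.76 / 1,000,000,000 = 4,492,340.63 GB

4,492,340.63 GB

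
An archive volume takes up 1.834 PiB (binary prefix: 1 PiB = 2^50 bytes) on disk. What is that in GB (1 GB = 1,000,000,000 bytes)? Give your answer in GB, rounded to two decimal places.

2,064,900.43 GB

1.834 PiB = 1.834 × 2^50 bytes = 2,064,900,429,149,372.416 bytes
1 GB = 1,000,000,000 bytes
2,064,900,429,149,372.416 / 1,000,000,000 = 2,064,900.43 GB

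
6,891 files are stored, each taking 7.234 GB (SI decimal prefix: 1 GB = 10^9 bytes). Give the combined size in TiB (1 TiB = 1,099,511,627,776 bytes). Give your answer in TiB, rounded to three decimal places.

Total = 6,891 × 7.234 GB = 49849.494 GB
= 49849.494 × 1,000,000,000 bytes = 49,849,494,000,000 bytes
1 TiB = 1,099,511,627,776 bytes
49,849,494,000,000 / 1,099,511,627,776 = 45.338 TiB

45.338 TiB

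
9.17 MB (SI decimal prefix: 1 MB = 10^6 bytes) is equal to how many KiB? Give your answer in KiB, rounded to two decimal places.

8,955.08 KiB

9.17 MB = 9.17 × 10^6 bytes = 9,170,000 bytes
1 KiB = 1,024 bytes
9,170,000 / 1,024 = 8,955.08 KiB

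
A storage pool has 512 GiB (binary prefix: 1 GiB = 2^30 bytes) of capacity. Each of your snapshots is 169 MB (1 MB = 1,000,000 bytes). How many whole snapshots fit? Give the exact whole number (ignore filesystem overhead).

3,252

Capacity: 512 GiB = 549,755,813,888 bytes
Per item: 169 MB = 169,000,000 bytes
⌊549,755,813,888 / 169,000,000⌋ = 3,252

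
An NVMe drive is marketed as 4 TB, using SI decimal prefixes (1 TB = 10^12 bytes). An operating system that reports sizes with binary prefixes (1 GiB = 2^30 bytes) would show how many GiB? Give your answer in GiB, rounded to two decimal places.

3,725.29 GiB

4 TB = 4 × 10^12 bytes = 4,000,000,000,000 bytes
1 GiB = 1,073,741,824 bytes
4,000,000,000,000 / 1,073,741,824 = 3,725.29 GiB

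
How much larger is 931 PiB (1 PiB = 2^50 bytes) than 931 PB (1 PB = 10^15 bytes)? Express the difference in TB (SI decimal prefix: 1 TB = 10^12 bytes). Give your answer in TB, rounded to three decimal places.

931 PiB = 931 × 1,125,899,906,842,624 = 1,048,212,813,270,482,944 bytes
931 PB = 931 × 1,000,000,000,000,000 = 931,000,000,000,000,000 bytes
difference = 117,212,813,270,482,944 bytes
117,212,813,270,482,944 / 1,000,000,000,000 = 117,212.813 TB

117,212.813 TB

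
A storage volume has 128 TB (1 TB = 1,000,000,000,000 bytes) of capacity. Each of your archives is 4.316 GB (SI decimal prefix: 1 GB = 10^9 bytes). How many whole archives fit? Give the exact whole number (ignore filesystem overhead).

Capacity: 128 TB = 128,000,000,000,000 bytes
Per item: 4.316 GB = 4,316,000,000 bytes
⌊128,000,000,000,000 / 4,316,000,000⌋ = 29,657

29,657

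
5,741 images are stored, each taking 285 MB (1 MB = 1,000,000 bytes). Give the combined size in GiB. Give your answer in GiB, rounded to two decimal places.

1,523.82 GiB

Total = 5,741 × 285 MB = 1,636,185 MB
= 1,636,185 × 1,000,000 bytes = 1,636,185,000,000 bytes
1 GiB = 1,073,741,824 bytes
1,636,185,000,000 / 1,073,741,824 = 1,523.82 GiB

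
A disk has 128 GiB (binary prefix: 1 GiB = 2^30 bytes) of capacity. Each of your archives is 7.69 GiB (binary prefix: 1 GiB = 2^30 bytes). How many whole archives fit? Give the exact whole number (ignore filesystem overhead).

16

Capacity: 128 GiB = 137,438,953,472 bytes
Per item: 7.69 GiB = 8,257,074,626.56 bytes
⌊137,438,953,472 / 8,257,074,626.56⌋ = 16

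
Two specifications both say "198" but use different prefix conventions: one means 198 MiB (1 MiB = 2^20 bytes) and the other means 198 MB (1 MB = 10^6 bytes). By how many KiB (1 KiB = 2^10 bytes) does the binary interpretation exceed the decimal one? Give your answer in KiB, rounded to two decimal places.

198 MiB = 198 × 1,048,576 = 207,618,048 bytes
198 MB = 198 × 1,000,000 = 198,000,000 bytes
difference = 9,618,048 bytes
9,618,048 / 1,024 = 9,392.63 KiB

9,392.63 KiB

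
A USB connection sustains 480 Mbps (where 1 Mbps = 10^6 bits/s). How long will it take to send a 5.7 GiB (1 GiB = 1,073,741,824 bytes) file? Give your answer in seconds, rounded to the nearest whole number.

5.7 GiB = 6,120,328,396.8 bytes = 48,962,627,174.4 bits
480 Mbps = 480,000,000 bits/s
time = 48,962,627,174.4 / 480,000,000 = 102 s

102 seconds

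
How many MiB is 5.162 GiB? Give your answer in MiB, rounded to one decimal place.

5.162 GiB = 5.162 × 2^30 bytes = 5,542,655,295.488 bytes
1 MiB = 1,048,576 bytes
5,542,655,295.488 / 1,048,576 = 5,285.9 MiB

5,285.9 MiB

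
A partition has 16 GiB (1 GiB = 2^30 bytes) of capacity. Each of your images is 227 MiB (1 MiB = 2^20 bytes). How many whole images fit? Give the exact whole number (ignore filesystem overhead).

72

Capacity: 16 GiB = 17,179,869,184 bytes
Per item: 227 MiB = 238,026,752 bytes
⌊17,179,869,184 / 238,026,752⌋ = 72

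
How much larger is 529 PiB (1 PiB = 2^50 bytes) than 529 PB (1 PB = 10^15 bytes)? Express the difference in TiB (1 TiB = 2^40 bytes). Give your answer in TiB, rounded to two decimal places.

60,573.30 TiB

529 PiB = 529 × 1,125,899,906,842,624 = 595,601,050,719,748,096 bytes
529 PB = 529 × 1,000,000,000,000,000 = 529,000,000,000,000,000 bytes
difference = 66,601,050,719,748,096 bytes
66,601,050,719,748,096 / 1,099,511,627,776 = 60,573.30 TiB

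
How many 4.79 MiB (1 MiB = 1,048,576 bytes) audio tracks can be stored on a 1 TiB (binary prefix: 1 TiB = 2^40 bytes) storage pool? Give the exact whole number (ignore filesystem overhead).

218,909

Capacity: 1 TiB = 1,099,511,627,776 bytes
Per item: 4.79 MiB = 5,022,679.04 bytes
⌊1,099,511,627,776 / 5,022,679.04⌋ = 218,909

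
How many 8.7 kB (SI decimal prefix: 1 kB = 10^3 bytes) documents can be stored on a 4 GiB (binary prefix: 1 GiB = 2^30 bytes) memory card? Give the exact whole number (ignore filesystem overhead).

493,674

Capacity: 4 GiB = 4,294,967,296 bytes
Per item: 8.7 kB = 8,700 bytes
⌊4,294,967,296 / 8,700⌋ = 493,674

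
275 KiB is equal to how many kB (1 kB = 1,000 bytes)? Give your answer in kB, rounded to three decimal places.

281.600 kB

275 KiB = 275 × 2^10 bytes = 281,600 bytes
1 kB = 10^3 bytes = 1,000 bytes
281,600 / 1,000 = 281.600 kB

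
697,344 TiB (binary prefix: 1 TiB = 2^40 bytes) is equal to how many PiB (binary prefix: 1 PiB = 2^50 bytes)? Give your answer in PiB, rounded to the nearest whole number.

681 PiB

697,344 TiB × 1,099,511,627,776 bytes/TiB = 766,737,836,559,826,944 bytes
1 PiB = 1,125,899,906,842,624 bytes
766,737,836,559,826,944 / 1,125,899,906,842,624 = 681 PiB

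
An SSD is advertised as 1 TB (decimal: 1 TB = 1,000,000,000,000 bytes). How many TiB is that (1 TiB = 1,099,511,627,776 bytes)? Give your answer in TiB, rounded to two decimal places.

1 TB = 1 × 10^12 bytes = 1,000,000,000,000 bytes
1 TiB = 2^40 bytes = 1,099,511,627,776 bytes
1,000,000,000,000 / 1,099,511,627,776 = 0.91 TiB

0.91 TiB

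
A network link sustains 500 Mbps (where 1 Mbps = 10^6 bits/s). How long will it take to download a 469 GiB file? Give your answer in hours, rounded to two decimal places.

2.24 hours

469 GiB = 503,584,915,456 bytes = 4,028,679,323,648 bits
500 Mbps = 500,000,000 bits/s
time = 4,028,679,323,648 / 500,000,000 = 8,057.3586 s
8,057.3586 s / 3600 = 2.24 hours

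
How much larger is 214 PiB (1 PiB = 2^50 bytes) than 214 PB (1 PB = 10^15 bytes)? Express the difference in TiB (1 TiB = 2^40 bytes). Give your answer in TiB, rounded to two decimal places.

214 PiB = 214 × 1,125,899,906,842,624 = 240,942,580,064,321,536 bytes
214 PB = 214 × 1,000,000,000,000,000 = 214,000,000,000,000,000 bytes
difference = 26,942,580,064,321,536 bytes
26,942,580,064,321,536 / 1,099,511,627,776 = 24,504.13 TiB

24,504.13 TiB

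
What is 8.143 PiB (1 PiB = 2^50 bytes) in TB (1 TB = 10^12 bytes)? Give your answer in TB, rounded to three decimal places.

8.143 PiB = 8.143 × 2^50 bytes = 9,168,202,941,419,487.232 bytes
1 TB = 1,000,000,000,000 bytes
9,168,202,941,419,487.232 / 1,000,000,000,000 = 9,168.203 TB

9,168.203 TB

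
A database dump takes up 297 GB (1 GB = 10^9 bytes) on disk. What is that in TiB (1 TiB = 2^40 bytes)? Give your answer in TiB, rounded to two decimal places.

0.27 TiB

297 GB × 1,000,000,000 bytes/GB = 297,000,000,000 bytes
1 TiB = 1,099,511,627,776 bytes
297,000,000,000 / 1,099,511,627,776 = 0.27 TiB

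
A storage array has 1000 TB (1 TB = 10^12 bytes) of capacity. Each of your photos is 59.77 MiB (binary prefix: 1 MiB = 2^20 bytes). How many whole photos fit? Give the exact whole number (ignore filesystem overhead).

15,955,735

Capacity: 1000 TB = 1,000,000,000,000,000 bytes
Per item: 59.77 MiB = 62,673,387.52 bytes
⌊1,000,000,000,000,000 / 62,673,387.52⌋ = 15,955,735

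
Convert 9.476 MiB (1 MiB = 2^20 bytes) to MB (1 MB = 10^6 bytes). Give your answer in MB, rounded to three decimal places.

9.936 MB

9.476 MiB × 1,048,576 bytes/MiB = 9,936,306.176 bytes
1 MB = 1,000,000 bytes
9,936,306.176 / 1,000,000 = 9.936 MB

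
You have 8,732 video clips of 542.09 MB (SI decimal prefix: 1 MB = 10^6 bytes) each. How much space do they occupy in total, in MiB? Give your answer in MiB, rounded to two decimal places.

4,514,245.87 MiB

Total = 8,732 × 542.09 MB = 4733529.88 MB
= 4733529.88 × 1,000,000 bytes = 4,733,529,880,000 bytes
1 MiB = 1,048,576 bytes
4,733,529,880,000 / 1,048,576 = 4,514,245.87 MiB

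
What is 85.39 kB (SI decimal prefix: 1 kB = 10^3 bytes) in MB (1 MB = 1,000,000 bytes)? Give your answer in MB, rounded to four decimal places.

85.39 kB × 1,000 bytes/kB = 85,390 bytes
1 MB = 10^6 bytes = 1,000,000 bytes
85,390 / 1,000,000 = 0.0854 MB

0.0854 MB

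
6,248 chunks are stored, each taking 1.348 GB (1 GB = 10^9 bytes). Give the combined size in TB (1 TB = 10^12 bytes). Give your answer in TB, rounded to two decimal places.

Total = 6,248 × 1.348 GB = 8422.304 GB
= 8422.304 × 1,000,000,000 bytes = 8,422,304,000,000 bytes
1 TB = 1,000,000,000,000 bytes
8,422,304,000,000 / 1,000,000,000,000 = 8.42 TB

8.42 TB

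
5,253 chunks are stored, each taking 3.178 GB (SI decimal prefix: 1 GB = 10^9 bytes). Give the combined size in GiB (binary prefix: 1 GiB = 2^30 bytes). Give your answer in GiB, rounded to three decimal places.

15,547.531 GiB

Total = 5,253 × 3.178 GB = 16694.034 GB
= 16694.034 × 1,000,000,000 bytes = 16,694,034,000,000 bytes
1 GiB = 1,073,741,824 bytes
16,694,034,000,000 / 1,073,741,824 = 15,547.531 GiB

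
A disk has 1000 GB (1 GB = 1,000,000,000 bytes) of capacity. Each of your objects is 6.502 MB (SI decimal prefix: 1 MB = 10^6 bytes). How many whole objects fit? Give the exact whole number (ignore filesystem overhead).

153,798

Capacity: 1000 GB = 1,000,000,000,000 bytes
Per item: 6.502 MB = 6,502,000 bytes
⌊1,000,000,000,000 / 6,502,000⌋ = 153,798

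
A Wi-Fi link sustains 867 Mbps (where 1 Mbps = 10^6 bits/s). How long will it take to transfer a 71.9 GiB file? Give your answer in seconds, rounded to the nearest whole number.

712 seconds

71.9 GiB = 77,202,037,145.6 bytes = 617,616,297,164.8 bits
867 Mbps = 867,000,000 bits/s
time = 617,616,297,164.8 / 867,000,000 = 712 s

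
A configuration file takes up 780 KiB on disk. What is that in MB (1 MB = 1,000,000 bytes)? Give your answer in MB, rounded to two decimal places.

0.80 MB

780 KiB × 1,024 bytes/KiB = 798,720 bytes
1 MB = 1,000,000 bytes
798,720 / 1,000,000 = 0.80 MB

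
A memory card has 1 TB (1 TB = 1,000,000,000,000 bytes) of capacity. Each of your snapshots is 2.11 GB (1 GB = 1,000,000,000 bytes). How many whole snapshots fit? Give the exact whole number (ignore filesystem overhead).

473

Capacity: 1 TB = 1,000,000,000,000 bytes
Per item: 2.11 GB = 2,110,000,000 bytes
⌊1,000,000,000,000 / 2,110,000,000⌋ = 473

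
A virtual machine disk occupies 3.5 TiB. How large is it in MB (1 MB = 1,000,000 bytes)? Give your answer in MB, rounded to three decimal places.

3.5 TiB × 1,099,511,627,776 bytes/TiB = 3,848,290,697,216 bytes
1 MB = 1,000,000 bytes
3,848,290,697,216 / 1,000,000 = 3,848,290.697 MB

3,848,290.697 MB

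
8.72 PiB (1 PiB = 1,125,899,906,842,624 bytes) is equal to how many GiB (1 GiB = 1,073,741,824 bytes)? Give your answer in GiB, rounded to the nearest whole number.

9,143,583 GiB

8.72 PiB = 8.72 × 2^50 bytes = 9,817,847,187,667,681.28 bytes
1 GiB = 1,073,741,824 bytes
9,817,847,187,667,681.28 / 1,073,741,824 = 9,143,583 GiB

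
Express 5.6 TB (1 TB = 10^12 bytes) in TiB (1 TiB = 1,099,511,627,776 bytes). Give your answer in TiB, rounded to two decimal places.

5.6 TB = 5.6 × 10^12 bytes = 5,600,000,000,000 bytes
1 TiB = 1,099,511,627,776 bytes
5,600,000,000,000 / 1,099,511,627,776 = 5.09 TiB

5.09 TiB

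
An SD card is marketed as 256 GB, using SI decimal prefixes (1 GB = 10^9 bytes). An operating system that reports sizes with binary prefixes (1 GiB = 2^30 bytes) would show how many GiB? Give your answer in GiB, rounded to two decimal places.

238.42 GiB

256 GB = 256 × 10^9 bytes = 256,000,000,000 bytes
1 GiB = 2^30 bytes = 1,073,741,824 bytes
256,000,000,000 / 1,073,741,824 = 238.42 GiB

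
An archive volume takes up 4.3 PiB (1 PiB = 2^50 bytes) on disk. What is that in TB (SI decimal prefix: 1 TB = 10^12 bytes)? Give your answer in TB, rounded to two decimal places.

4,841.37 TB

4.3 PiB = 4.3 × 2^50 bytes = 4,841,369,599,423,283.2 bytes
1 TB = 1,000,000,000,000 bytes
4,841,369,599,423,283.2 / 1,000,000,000,000 = 4,841.37 TB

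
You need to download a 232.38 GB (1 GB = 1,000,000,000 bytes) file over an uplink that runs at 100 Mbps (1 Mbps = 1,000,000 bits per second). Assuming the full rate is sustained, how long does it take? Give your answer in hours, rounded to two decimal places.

5.16 hours

232.38 GB = 232,380,000,000 bytes = 1,859,040,000,000 bits
100 Mbps = 100,000,000 bits/s
time = 1,859,040,000,000 / 100,000,000 = 18,590.4000 s
18,590.4000 s / 3600 = 5.16 hours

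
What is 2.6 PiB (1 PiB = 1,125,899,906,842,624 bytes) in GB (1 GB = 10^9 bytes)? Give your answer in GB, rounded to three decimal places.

2.6 PiB × 1,125,899,906,842,624 bytes/PiB = 2,927,339,757,790,822.4 bytes
1 GB = 1,000,000,000 bytes
2,927,339,757,790,822.4 / 1,000,000,000 = 2,927,339.758 GB

2,927,339.758 GB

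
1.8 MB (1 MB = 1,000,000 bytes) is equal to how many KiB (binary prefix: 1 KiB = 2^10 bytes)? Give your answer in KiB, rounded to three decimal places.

1.8 MB = 1.8 × 10^6 bytes = 1,800,000 bytes
1 KiB = 2^10 bytes = 1,024 bytes
1,800,000 / 1,024 = 1,757.813 KiB

1,757.813 KiB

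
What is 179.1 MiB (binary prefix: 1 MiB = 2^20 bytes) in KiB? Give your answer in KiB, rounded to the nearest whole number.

179.1 MiB = 179.1 × 2^20 bytes = 187,799,961.6 bytes
1 KiB = 2^10 bytes = 1,024 bytes
187,799,961.6 / 1,024 = 183,398 KiB

183,398 KiB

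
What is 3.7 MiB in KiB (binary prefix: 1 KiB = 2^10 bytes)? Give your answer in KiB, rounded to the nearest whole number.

3.7 MiB = 3.7 × 2^20 bytes = 3,879,731.2 bytes
1 KiB = 1,024 bytes
3,879,731.2 / 1,024 = 3,789 KiB

3,789 KiB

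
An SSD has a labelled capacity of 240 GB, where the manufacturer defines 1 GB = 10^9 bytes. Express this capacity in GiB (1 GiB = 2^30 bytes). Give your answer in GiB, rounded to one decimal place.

223.5 GiB

240 GB × 1,000,000,000 bytes/GB = 240,000,000,000 bytes
1 GiB = 2^30 bytes = 1,073,741,824 bytes
240,000,000,000 / 1,073,741,824 = 223.5 GiB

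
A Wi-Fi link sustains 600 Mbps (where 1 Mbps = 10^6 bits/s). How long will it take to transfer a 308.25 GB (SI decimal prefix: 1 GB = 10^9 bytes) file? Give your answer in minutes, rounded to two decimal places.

68.50 minutes

308.25 GB = 308,250,000,000 bytes = 2,466,000,000,000 bits
600 Mbps = 600,000,000 bits/s
time = 2,466,000,000,000 / 600,000,000 = 4,110.000 s
4,110.000 s / 60 = 68.50 minutes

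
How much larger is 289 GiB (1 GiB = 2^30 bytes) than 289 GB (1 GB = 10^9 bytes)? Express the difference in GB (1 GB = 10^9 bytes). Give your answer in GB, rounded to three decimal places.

289 GiB = 289 × 1,073,741,824 = 310,311,387,136 bytes
289 GB = 289 × 1,000,000,000 = 289,000,000,000 bytes
difference = 21,311,387,136 bytes
21,311,387,136 / 1,000,000,000 = 21.311 GB

21.311 GB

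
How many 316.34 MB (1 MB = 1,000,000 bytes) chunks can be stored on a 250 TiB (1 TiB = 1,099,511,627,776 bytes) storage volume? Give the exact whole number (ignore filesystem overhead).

868,931

Capacity: 250 TiB = 274,877,906,944,000 bytes
Per item: 316.34 MB = 316,340,000 bytes
⌊274,877,906,944,000 / 316,340,000⌋ = 868,931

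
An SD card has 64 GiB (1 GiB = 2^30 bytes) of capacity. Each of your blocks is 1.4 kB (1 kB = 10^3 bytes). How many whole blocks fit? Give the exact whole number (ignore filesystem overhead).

Capacity: 64 GiB = 68,719,476,736 bytes
Per item: 1.4 kB = 1,400 bytes
⌊68,719,476,736 / 1,400⌋ = 49,085,340

49,085,340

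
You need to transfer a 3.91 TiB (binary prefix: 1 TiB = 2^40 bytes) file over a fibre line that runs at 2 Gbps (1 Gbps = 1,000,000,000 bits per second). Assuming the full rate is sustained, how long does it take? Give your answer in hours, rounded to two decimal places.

3.91 TiB = 4,299,090,464,604.16 bytes = 34,392,723,716,833.28 bits
2 Gbps = 2,000,000,000 bits/s
time = 34,392,723,716,833.28 / 2,000,000,000 = 17,196.3619 s
17,196.3619 s / 3600 = 4.78 hours

4.78 hours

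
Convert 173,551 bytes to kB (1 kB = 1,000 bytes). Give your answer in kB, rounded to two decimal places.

173,551 bytes given.
1 kB = 1,000 bytes
173,551 / 1,000 = 173.55 kB

173.55 kB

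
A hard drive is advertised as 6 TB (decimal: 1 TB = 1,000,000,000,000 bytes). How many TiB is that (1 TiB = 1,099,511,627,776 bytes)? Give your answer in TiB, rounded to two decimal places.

6 TB × 1,000,000,000,000 bytes/TB = 6,000,000,000,000 bytes
1 TiB = 2^40 bytes = 1,099,511,627,776 bytes
6,000,000,000,000 / 1,099,511,627,776 = 5.46 TiB

5.46 TiB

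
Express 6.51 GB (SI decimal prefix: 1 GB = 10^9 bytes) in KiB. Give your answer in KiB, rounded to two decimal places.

6.51 GB = 6.51 × 10^9 bytes = 6,510,000,000 bytes
1 KiB = 1,024 bytes
6,510,000,000 / 1,024 = 6,357,421.88 KiB

6,357,421.88 KiB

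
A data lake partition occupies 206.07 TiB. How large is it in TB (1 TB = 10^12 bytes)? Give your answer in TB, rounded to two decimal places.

226.58 TB

206.07 TiB = 206.07 × 2^40 bytes = 226,576,361,135,800.32 bytes
1 TB = 10^12 bytes = 1,000,000,000,000 bytes
226,576,361,135,800.32 / 1,000,000,000,000 = 226.58 TB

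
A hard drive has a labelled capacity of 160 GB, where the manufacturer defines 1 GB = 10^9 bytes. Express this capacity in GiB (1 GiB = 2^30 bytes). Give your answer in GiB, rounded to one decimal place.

149.0 GiB

160 GB = 160 × 10^9 bytes = 160,000,000,000 bytes
1 GiB = 1,073,741,824 bytes
160,000,000,000 / 1,073,741,824 = 149.0 GiB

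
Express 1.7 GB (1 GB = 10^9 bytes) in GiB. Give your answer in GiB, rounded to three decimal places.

1.583 GiB

1.7 GB = 1.7 × 10^9 bytes = 1,700,000,000 bytes
1 GiB = 2^30 bytes = 1,073,741,824 bytes
1,700,000,000 / 1,073,741,824 = 1.583 GiB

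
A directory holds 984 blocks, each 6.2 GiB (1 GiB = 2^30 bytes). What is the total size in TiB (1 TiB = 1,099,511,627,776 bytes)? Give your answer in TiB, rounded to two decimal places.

Total = 984 × 6.2 GiB = 6100.8 GiB
= 6100.8 × 1,073,741,824 bytes = 6,550,684,119,859.2 bytes
1 TiB = 1,099,511,627,776 bytes
6,550,684,119,859.2 / 1,099,511,627,776 = 5.96 TiB

5.96 TiB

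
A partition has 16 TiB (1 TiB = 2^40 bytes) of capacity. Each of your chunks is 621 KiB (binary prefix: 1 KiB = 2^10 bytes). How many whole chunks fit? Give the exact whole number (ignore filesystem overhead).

Capacity: 16 TiB = 17,592,186,044,416 bytes
Per item: 621 KiB = 635,904 bytes
⌊17,592,186,044,416 / 635,904⌋ = 27,664,845

27,664,845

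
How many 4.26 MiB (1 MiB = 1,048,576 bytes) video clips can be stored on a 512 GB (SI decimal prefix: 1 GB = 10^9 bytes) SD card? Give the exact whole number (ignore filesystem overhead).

114,620

Capacity: 512 GB = 512,000,000,000 bytes
Per item: 4.26 MiB = 4,466,933.76 bytes
⌊512,000,000,000 / 4,466,933.76⌋ = 114,620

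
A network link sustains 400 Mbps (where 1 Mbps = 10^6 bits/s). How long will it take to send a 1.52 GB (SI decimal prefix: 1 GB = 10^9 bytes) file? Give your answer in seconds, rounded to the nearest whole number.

30 seconds

1.52 GB = 1,520,000,000 bytes = 12,160,000,000 bits
400 Mbps = 400,000,000 bits/s
time = 12,160,000,000 / 400,000,000 = 30 s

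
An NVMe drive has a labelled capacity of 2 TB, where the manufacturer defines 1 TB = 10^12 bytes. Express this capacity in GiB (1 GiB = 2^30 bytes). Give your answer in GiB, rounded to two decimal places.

2 TB × 1,000,000,000,000 bytes/TB = 2,000,000,000,000 bytes
1 GiB = 2^30 bytes = 1,073,741,824 bytes
2,000,000,000,000 / 1,073,741,824 = 1,862.65 GiB

1,862.65 GiB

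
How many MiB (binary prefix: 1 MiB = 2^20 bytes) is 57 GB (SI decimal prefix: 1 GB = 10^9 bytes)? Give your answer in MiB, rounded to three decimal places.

54,359.436 MiB

57 GB = 57 × 10^9 bytes = 57,000,000,000 bytes
1 MiB = 2^20 bytes = 1,048,576 bytes
57,000,000,000 / 1,048,576 = 54,359.436 MiB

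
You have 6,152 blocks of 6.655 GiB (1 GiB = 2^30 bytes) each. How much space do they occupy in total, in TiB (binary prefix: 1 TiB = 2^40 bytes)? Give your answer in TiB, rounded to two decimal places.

39.98 TiB

Total = 6,152 × 6.655 GiB = 40941.56 GiB
= 40941.56 × 1,073,741,824 bytes = 43,960,665,311,805.44 bytes
1 TiB = 1,099,511,627,776 bytes
43,960,665,311,805.44 / 1,099,511,627,776 = 39.98 TiB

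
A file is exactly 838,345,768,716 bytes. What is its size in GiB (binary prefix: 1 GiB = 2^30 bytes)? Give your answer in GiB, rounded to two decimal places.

838,345,768,716 bytes given.
1 GiB = 2^30 bytes = 1,073,741,824 bytes
838,345,768,716 / 1,073,741,824 = 780.77 GiB

780.77 GiB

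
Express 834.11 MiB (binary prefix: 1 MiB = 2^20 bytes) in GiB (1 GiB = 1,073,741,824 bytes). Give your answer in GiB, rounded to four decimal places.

0.8146 GiB

834.11 MiB = 834.11 × 2^20 bytes = 874,627,727.36 bytes
1 GiB = 2^30 bytes = 1,073,741,824 bytes
874,627,727.36 / 1,073,741,824 = 0.8146 GiB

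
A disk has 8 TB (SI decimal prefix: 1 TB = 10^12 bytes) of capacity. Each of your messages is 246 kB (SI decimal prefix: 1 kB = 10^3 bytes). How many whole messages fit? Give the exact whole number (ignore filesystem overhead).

32,520,325

Capacity: 8 TB = 8,000,000,000,000 bytes
Per item: 246 kB = 246,000 bytes
⌊8,000,000,000,000 / 246,000⌋ = 32,520,325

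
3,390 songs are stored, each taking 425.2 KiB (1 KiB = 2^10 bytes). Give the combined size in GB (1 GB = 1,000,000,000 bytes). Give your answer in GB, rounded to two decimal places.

1.48 GB

Total = 3,390 × 425.2 KiB = 1,441,428 KiB
= 1,441,428 × 1,024 bytes = 1,476,022,272 bytes
1 GB = 1,000,000,000 bytes
1,476,022,272 / 1,000,000,000 = 1.48 GB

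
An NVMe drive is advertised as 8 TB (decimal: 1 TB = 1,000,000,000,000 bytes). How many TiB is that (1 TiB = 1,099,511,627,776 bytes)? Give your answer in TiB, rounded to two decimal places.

8 TB × 1,000,000,000,000 bytes/TB = 8,000,000,000,000 bytes
1 TiB = 2^40 bytes = 1,099,511,627,776 bytes
8,000,000,000,000 / 1,099,511,627,776 = 7.28 TiB

7.28 TiB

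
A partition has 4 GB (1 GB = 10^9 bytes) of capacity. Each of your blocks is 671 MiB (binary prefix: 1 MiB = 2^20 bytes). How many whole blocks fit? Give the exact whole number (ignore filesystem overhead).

5

Capacity: 4 GB = 4,000,000,000 bytes
Per item: 671 MiB = 703,594,496 bytes
⌊4,000,000,000 / 703,594,496⌋ = 5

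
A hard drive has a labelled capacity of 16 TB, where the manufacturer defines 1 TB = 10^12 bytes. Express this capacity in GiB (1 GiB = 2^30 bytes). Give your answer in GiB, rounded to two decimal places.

14,901.16 GiB

16 TB = 16 × 10^12 bytes = 16,000,000,000,000 bytes
1 GiB = 1,073,741,824 bytes
16,000,000,000,000 / 1,073,741,824 = 14,901.16 GiB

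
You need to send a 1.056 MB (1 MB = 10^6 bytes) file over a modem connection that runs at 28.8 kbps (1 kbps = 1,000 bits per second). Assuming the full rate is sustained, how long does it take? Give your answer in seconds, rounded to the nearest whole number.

1.056 MB = 1,056,000 bytes = 8,448,000 bits
28.8 kbps = 28,800 bits/s
time = 8,448,000 / 28,800 = 293 s

293 seconds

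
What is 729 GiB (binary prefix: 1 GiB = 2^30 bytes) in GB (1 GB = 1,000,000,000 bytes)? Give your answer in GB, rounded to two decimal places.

782.76 GB

729 GiB = 729 × 2^30 bytes = 782,757,789,696 bytes
1 GB = 1,000,000,000 bytes
782,757,789,696 / 1,000,000,000 = 782.76 GB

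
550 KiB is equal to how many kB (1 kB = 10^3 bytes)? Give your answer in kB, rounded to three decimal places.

550 KiB = 550 × 2^10 bytes = 563,200 bytes
1 kB = 1,000 bytes
563,200 / 1,000 = 563.200 kB

563.200 kB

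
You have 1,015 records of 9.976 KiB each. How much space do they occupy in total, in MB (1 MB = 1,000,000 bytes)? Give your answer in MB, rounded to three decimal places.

Total = 1,015 × 9.976 KiB = 10125.64 KiB
= 10125.64 × 1,024 bytes = 10,368,655.36 bytes
1 MB = 1,000,000 bytes
10,368,655.36 / 1,000,000 = 10.369 MB

10.369 MB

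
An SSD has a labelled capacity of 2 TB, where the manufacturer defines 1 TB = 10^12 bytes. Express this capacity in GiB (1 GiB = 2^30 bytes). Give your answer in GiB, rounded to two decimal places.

1,862.65 GiB

2 TB = 2 × 10^12 bytes = 2,000,000,000,000 bytes
1 GiB = 1,073,741,824 bytes
2,000,000,000,000 / 1,073,741,824 = 1,862.65 GiB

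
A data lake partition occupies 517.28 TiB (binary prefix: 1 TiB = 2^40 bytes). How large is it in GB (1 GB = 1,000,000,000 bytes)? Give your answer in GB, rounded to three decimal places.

568,755.375 GB

517.28 TiB × 1,099,511,627,776 bytes/TiB = 568,755,374,815,969.28 bytes
1 GB = 10^9 bytes = 1,000,000,000 bytes
568,755,374,815,969.28 / 1,000,000,000 = 568,755.375 GB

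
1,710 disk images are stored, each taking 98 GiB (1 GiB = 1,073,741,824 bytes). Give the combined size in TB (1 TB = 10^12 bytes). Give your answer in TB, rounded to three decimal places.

Total = 1,710 × 98 GiB = 167,580 GiB
= 167,580 × 1,073,741,824 bytes = 179,937,654,865,920 bytes
1 TB = 1,000,000,000,000 bytes
179,937,654,865,920 / 1,000,000,000,000 = 179.938 TB

179.938 TB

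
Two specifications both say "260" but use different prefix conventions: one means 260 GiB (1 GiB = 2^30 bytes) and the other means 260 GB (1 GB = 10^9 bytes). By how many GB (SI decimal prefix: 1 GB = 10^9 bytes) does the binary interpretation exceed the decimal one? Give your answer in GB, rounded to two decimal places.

260 GiB = 260 × 1,073,741,824 = 279,172,874,240 bytes
260 GB = 260 × 1,000,000,000 = 260,000,000,000 bytes
difference = 19,172,874,240 bytes
19,172,874,240 / 1,000,000,000 = 19.17 GB

19.17 GB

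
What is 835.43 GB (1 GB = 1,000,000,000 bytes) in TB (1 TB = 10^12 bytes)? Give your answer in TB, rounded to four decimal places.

0.8354 TB

835.43 GB = 835.43 × 10^9 bytes = 835,430,000,000 bytes
1 TB = 1,000,000,000,000 bytes
835,430,000,000 / 1,000,000,000,000 = 0.8354 TB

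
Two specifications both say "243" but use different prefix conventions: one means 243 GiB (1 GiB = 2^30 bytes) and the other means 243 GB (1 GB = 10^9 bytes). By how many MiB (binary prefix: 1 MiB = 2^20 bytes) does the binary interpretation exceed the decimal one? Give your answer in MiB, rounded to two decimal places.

243 GiB = 243 × 1,073,741,824 = 260,919,263,232 bytes
243 GB = 243 × 1,000,000,000 = 243,000,000,000 bytes
difference = 17,919,263,232 bytes
17,919,263,232 / 1,048,576 = 17,089.14 MiB

17,089.14 MiB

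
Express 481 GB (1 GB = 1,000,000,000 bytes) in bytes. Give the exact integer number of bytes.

481 × 1,000,000,000 = 481,000,000,000 bytes  (1 GB = 10^9 bytes)

481,000,000,000 bytes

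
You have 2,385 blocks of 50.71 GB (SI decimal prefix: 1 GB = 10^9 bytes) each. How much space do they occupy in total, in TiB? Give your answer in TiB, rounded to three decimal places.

Total = 2,385 × 50.71 GB = 120943.35 GB
= 120943.35 × 1,000,000,000 bytes = 120,943,350,000,000 bytes
1 TiB = 1,099,511,627,776 bytes
120,943,350,000,000 / 1,099,511,627,776 = 109.997 TiB

109.997 TiB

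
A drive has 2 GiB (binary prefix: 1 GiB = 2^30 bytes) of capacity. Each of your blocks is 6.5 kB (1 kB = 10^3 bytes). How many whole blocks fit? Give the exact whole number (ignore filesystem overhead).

330,382

Capacity: 2 GiB = 2,147,483,648 bytes
Per item: 6.5 kB = 6,500 bytes
⌊2,147,483,648 / 6,500⌋ = 330,382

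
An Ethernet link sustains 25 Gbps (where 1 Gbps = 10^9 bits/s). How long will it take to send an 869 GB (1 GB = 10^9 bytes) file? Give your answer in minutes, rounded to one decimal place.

869 GB = 869,000,000,000 bytes = 6,952,000,000,000 bits
25 Gbps = 25,000,000,000 bits/s
time = 6,952,000,000,000 / 25,000,000,000 = 278.08 s
278.08 s / 60 = 4.6 minutes

4.6 minutes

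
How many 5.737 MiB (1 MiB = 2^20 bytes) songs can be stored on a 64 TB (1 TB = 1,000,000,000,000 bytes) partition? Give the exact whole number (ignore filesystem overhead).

Capacity: 64 TB = 64,000,000,000,000 bytes
Per item: 5.737 MiB = 6,015,680.512 bytes
⌊64,000,000,000,000 / 6,015,680.512⌋ = 10,638,862

10,638,862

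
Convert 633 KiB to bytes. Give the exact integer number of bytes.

633 × 1,024 = 648,192 bytes  (1 KiB = 2^10 bytes)

648,192 bytes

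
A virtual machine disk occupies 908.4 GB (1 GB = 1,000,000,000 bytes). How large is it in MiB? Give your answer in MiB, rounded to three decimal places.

908.4 GB = 908.4 × 10^9 bytes = 908,400,000,000 bytes
1 MiB = 1,048,576 bytes
908,400,000,000 / 1,048,576 = 866,317.749 MiB

866,317.749 MiB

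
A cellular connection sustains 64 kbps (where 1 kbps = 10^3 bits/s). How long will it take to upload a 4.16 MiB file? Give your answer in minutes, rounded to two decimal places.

9.09 minutes

4.16 MiB = 4,362,076.16 bytes = 34,896,609.28 bits
64 kbps = 64,000 bits/s
time = 34,896,609.28 / 64,000 = 545.260 s
545.260 s / 60 = 9.09 minutes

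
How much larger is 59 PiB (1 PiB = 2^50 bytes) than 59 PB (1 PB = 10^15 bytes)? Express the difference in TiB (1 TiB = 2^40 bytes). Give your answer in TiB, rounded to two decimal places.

6,755.81 TiB

59 PiB = 59 × 1,125,899,906,842,624 = 66,428,094,503,714,816 bytes
59 PB = 59 × 1,000,000,000,000,000 = 59,000,000,000,000,000 bytes
difference = 7,428,094,503,714,816 bytes
7,428,094,503,714,816 / 1,099,511,627,776 = 6,755.81 TiB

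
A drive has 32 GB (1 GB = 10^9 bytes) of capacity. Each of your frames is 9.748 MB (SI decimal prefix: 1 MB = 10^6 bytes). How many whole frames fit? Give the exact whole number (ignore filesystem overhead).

Capacity: 32 GB = 32,000,000,000 bytes
Per item: 9.748 MB = 9,748,000 bytes
⌊32,000,000,000 / 9,748,000⌋ = 3,282

3,282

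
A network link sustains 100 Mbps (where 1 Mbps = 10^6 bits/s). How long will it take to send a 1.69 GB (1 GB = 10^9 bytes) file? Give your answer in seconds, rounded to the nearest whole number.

135 seconds

1.69 GB = 1,690,000,000 bytes = 13,520,000,000 bits
100 Mbps = 100,000,000 bits/s
time = 13,520,000,000 / 100,000,000 = 135 s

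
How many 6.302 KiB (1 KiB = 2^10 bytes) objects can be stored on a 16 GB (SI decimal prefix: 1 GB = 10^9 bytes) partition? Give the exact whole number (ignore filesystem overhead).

Capacity: 16 GB = 16,000,000,000 bytes
Per item: 6.302 KiB = 6,453.248 bytes
⌊16,000,000,000 / 6,453.248⌋ = 2,479,371

2,479,371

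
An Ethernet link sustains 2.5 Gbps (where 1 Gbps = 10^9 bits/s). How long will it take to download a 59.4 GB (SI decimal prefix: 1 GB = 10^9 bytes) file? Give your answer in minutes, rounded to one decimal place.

3.2 minutes

59.4 GB = 59,400,000,000 bytes = 475,200,000,000 bits
2.5 Gbps = 2,500,000,000 bits/s
time = 475,200,000,000 / 2,500,000,000 = 190.08 s
190.08 s / 60 = 3.2 minutes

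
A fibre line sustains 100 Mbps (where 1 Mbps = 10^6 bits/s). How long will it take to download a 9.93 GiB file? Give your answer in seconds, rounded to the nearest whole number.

9.93 GiB = 10,662,256,312.32 bytes = 85,298,050,498.56 bits
100 Mbps = 100,000,000 bits/s
time = 85,298,050,498.56 / 100,000,000 = 853 s

853 seconds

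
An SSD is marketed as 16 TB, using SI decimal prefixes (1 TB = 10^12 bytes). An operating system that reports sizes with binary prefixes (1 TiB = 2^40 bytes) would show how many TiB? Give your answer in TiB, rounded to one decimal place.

16 TB = 16 × 10^12 bytes = 16,000,000,000,000 bytes
1 TiB = 1,099,511,627,776 bytes
16,000,000,000,000 / 1,099,511,627,776 = 14.6 TiB

14.6 TiB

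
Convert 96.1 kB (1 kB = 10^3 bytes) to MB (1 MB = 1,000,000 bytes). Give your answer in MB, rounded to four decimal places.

0.0961 MB

96.1 kB = 96.1 × 10^3 bytes = 96,100 bytes
1 MB = 10^6 bytes = 1,000,000 bytes
96,100 / 1,000,000 = 0.0961 MB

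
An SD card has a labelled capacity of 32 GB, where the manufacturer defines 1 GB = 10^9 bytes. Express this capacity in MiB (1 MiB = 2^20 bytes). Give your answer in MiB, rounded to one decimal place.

32 GB = 32 × 10^9 bytes = 32,000,000,000 bytes
1 MiB = 1,048,576 bytes
32,000,000,000 / 1,048,576 = 30,517.6 MiB

30,517.6 MiB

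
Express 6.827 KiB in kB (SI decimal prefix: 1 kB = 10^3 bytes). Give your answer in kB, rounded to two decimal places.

6.827 KiB = 6.827 × 2^10 bytes = 6,990.848 bytes
1 kB = 10^3 bytes = 1,000 bytes
6,990.848 / 1,000 = 6.99 kB

6.99 kB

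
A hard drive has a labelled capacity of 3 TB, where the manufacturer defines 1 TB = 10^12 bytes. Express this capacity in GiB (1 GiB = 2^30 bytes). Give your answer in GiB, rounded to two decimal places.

2,793.97 GiB

3 TB = 3 × 10^12 bytes = 3,000,000,000,000 bytes
1 GiB = 2^30 bytes = 1,073,741,824 bytes
3,000,000,000,000 / 1,073,741,824 = 2,793.97 GiB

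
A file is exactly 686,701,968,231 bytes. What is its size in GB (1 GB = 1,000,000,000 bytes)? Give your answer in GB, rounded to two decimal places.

686.70 GB

686,701,968,231 bytes given.
1 GB = 10^9 bytes = 1,000,000,000 bytes
686,701,968,231 / 1,000,000,000 = 686.70 GB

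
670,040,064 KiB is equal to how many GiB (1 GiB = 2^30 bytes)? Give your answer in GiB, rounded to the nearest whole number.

639 GiB

670,040,064 KiB = 670,040,064 × 2^10 bytes = 686,121,025,536 bytes
1 GiB = 1,073,741,824 bytes
686,121,025,536 / 1,073,741,824 = 639 GiB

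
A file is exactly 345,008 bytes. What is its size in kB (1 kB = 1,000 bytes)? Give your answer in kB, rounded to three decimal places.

345.008 kB

345,008 bytes given.
1 kB = 10^3 bytes = 1,000 bytes
345,008 / 1,000 = 345.008 kB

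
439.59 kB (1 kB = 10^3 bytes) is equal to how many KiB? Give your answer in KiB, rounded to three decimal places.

429.287 KiB

439.59 kB × 1,000 bytes/kB = 439,590 bytes
1 KiB = 2^10 bytes = 1,024 bytes
439,590 / 1,024 = 429.287 KiB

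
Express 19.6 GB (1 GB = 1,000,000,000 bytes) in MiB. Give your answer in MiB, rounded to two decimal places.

19.6 GB = 19.6 × 10^9 bytes = 19,600,000,000 bytes
1 MiB = 1,048,576 bytes
19,600,000,000 / 1,048,576 = 18,692.02 MiB

18,692.02 MiB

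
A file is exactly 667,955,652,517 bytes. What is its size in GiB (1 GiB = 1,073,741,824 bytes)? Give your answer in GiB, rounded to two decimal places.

622.08 GiB

667,955,652,517 bytes given.
1 GiB = 2^30 bytes = 1,073,741,824 bytes
667,955,652,517 / 1,073,741,824 = 622.08 GiB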